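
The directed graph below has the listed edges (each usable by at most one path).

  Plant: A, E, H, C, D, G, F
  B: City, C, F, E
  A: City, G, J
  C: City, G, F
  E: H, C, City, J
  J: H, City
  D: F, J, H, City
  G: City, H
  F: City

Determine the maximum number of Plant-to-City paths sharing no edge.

6

Assign every edge capacity 1; by Menger, the answer equals the max flow.
Path Plant→A→City (+1); total 1.
Path Plant→C→City (+1); total 2.
Path Plant→D→City (+1); total 3.
Path Plant→E→City (+1); total 4.
Path Plant→F→City (+1); total 5.
Path Plant→G→City (+1); total 6.
No residual Plant→City path; max flow = 6.
Certifying cut of size 6: {Plant→A, Plant→C, Plant→D, Plant→E, Plant→F, Plant→G}.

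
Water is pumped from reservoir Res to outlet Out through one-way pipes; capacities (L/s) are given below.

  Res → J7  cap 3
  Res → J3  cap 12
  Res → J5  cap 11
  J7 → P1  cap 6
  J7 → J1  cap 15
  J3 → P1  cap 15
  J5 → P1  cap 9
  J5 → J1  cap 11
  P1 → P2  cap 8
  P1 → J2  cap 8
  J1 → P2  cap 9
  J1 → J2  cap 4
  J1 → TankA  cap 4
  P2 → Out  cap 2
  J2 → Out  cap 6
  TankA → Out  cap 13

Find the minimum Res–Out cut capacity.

Augment Res→J7→P1→P2→Out: bottleneck 2, flow now 2.
Augment Res→J7→P1→J2→Out: bottleneck 1, flow now 3.
Augment Res→J3→P1→J2→Out: bottleneck 5, flow now 8.
Augment Res→J5→J1→TankA→Out: bottleneck 4, flow now 12.
No augmenting path remains; maximum flow = 12.
By max-flow min-cut, the minimum cut capacity equals the max flow.
In the residual graph, reachable from Res: {Res, J7, J3, J5, P1, J1, P2, J2}.
Min-cut edges: J1→TankA (4), P2→Out (2), J2→Out (6); capacity 4 + 2 + 6 = 12.

12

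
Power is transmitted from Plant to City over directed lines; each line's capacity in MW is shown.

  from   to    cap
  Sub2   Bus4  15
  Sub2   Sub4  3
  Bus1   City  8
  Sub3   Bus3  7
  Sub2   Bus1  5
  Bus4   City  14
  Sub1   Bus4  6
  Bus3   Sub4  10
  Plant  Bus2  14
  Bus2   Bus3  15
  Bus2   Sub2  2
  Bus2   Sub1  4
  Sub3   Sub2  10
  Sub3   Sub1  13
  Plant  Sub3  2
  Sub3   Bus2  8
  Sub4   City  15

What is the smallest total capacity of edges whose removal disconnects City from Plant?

Augment Plant→Bus2→Sub2→Sub4→City: bottleneck 2, flow now 2.
Augment Plant→Bus2→Bus3→Sub4→City: bottleneck 10, flow now 12.
Augment Plant→Bus2→Sub1→Bus4→City: bottleneck 2, flow now 14.
Augment Plant→Sub3→Sub2→Sub4→City: bottleneck 1, flow now 15.
Augment Plant→Sub3→Sub2→Bus1→City: bottleneck 1, flow now 16.
No augmenting path remains; maximum flow = 16.
By max-flow min-cut, the minimum cut capacity equals the max flow.
In the residual graph, reachable from Plant: {Plant}.
Min-cut edges: Plant→Bus2 (14), Plant→Sub3 (2); capacity 14 + 2 = 16.

16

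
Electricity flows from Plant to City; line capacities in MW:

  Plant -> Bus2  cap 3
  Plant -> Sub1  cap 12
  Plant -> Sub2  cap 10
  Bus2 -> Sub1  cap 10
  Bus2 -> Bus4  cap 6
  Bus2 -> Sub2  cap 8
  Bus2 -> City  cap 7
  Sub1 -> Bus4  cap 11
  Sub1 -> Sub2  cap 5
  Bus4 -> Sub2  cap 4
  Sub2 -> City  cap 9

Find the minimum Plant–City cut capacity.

12

Augment Plant→Bus2→City: bottleneck 3, flow now 3.
Augment Plant→Sub2→City: bottleneck 9, flow now 12.
No augmenting path remains; maximum flow = 12.
By max-flow min-cut, the minimum cut capacity equals the max flow.
In the residual graph, reachable from Plant: {Plant, Sub1, Bus4, Sub2}.
Min-cut edges: Plant→Bus2 (3), Sub2→City (9); capacity 3 + 9 = 12.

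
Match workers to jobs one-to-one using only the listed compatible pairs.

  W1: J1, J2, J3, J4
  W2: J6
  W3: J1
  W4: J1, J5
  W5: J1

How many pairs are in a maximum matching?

4

Unit-capacity flow: source→left, listed edges, right→sink; max matching = max flow.
Augmenting path W1→J1 (+1); matched 1.
Augmenting path W2→J6 (+1); matched 2.
Augmenting path W4→J5 (+1); matched 3.
Augmenting path W3→J1→W1→J2 (+1); matched 4.
No augmenting path remains; maximum matching = 4.
König certificate: {W1, W2, W4, J1} is a vertex cover of size 4 (every listed pair touches it), so no matching can be larger.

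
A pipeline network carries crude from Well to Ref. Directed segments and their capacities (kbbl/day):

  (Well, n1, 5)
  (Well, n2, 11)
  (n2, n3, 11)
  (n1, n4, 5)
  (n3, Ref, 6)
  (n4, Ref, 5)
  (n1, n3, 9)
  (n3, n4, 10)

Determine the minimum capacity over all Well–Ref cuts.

11

Augment Well→n1→n3→Ref: bottleneck 5, flow now 5.
Augment Well→n2→n3→Ref: bottleneck 1, flow now 6.
Augment Well→n2→n3→n4→Ref: bottleneck 5, flow now 11.
No augmenting path remains; maximum flow = 11.
By max-flow min-cut, the minimum cut capacity equals the max flow.
In the residual graph, reachable from Well: {Well, n1, n2, n3, n4}.
Min-cut edges: n3→Ref (6), n4→Ref (5); capacity 6 + 5 = 11.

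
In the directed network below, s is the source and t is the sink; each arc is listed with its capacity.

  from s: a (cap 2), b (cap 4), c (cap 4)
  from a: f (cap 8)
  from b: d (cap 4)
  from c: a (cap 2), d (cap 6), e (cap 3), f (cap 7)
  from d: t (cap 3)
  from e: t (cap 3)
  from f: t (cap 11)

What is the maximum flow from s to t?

9

Augment s→a→f→t: bottleneck 2, flow now 2.
Augment s→b→d→t: bottleneck 3, flow now 5.
Augment s→c→e→t: bottleneck 3, flow now 8.
Augment s→c→f→t: bottleneck 1, flow now 9.
No augmenting path remains; maximum flow = 9.
In the residual graph, reachable from s: {s, b, d}.
Min-cut edges: s→a (2), s→c (4), d→t (3); capacity 2 + 4 + 3 = 9.
This cut is saturated, so no flow can exceed 9.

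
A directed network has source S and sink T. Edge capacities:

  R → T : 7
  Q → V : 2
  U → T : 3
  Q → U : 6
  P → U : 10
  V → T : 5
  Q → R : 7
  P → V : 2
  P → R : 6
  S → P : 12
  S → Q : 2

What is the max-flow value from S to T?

Augment S→P→R→T: bottleneck 6, flow now 6.
Augment S→P→U→T: bottleneck 3, flow now 9.
Augment S→P→V→T: bottleneck 2, flow now 11.
Augment S→Q→R→T: bottleneck 1, flow now 12.
Augment S→Q→V→T: bottleneck 1, flow now 13.
No augmenting path remains; maximum flow = 13.
In the residual graph, reachable from S: {S, P, U}.
Min-cut edges: S→Q (2), P→R (6), P→V (2), U→T (3); capacity 2 + 6 + 2 + 3 = 13.
This cut is saturated, so no flow can exceed 13.

13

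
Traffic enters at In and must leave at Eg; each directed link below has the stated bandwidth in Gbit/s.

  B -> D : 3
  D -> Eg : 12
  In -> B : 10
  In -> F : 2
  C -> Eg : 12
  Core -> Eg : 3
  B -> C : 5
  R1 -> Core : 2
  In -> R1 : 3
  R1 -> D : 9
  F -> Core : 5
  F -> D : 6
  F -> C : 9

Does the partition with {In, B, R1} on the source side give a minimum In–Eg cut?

No — its capacity is 21, but the minimum cut has capacity 13.

Given cut capacity: 2 + 3 + 5 + 2 + 9 = 21.
Augment In→B→D→Eg: bottleneck 3, flow now 3.
Augment In→B→C→Eg: bottleneck 5, flow now 8.
Augment In→F→Core→Eg: bottleneck 2, flow now 10.
Augment In→R1→Core→Eg: bottleneck 1, flow now 11.
Augment In→R1→D→Eg: bottleneck 2, flow now 13.
No augmenting path remains; maximum flow = 13.
In the residual graph, reachable from In: {In, B}.
Min-cut edges: In→F (2), In→R1 (3), B→D (3), B→C (5); capacity 2 + 3 + 3 + 5 = 13.
Cut capacity 21 exceeds the max flow 13, so it is not minimum.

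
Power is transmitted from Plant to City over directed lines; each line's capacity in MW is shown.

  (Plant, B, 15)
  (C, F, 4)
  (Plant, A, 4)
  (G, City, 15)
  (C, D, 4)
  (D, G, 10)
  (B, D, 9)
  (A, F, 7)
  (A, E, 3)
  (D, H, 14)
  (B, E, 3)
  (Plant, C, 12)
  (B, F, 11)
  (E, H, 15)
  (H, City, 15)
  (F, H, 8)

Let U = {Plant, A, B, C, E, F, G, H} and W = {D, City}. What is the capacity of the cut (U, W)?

43

Edges leaving {Plant, A, B, C, E, F, G, H}: B→D (9), C→D (4), G→City (15), H→City (15).
Cut capacity = 9 + 4 + 15 + 15 = 43.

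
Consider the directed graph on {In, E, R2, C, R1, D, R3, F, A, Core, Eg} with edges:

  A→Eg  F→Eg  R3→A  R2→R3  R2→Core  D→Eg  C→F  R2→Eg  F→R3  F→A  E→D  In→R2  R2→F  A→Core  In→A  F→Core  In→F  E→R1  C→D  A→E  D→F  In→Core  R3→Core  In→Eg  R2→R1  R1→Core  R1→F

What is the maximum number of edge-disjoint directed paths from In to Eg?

4

Assign every edge capacity 1; by Menger, the answer equals the max flow.
Path In→Eg (+1); total 1.
Path In→R2→Eg (+1); total 2.
Path In→F→Eg (+1); total 3.
Path In→A→Eg (+1); total 4.
No residual In→Eg path; max flow = 4.
Certifying cut of size 4: {In→A, In→Eg, In→F, In→R2}.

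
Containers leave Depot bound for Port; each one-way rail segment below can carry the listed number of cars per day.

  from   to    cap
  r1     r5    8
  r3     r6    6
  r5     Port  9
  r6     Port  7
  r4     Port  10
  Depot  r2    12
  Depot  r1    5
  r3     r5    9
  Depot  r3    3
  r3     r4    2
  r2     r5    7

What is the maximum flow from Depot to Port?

12

Augment Depot→r1→r5→Port: bottleneck 5, flow now 5.
Augment Depot→r2→r5→Port: bottleneck 4, flow now 9.
Augment Depot→r3→r4→Port: bottleneck 2, flow now 11.
Augment Depot→r3→r6→Port: bottleneck 1, flow now 12.
No augmenting path remains; maximum flow = 12.
In the residual graph, reachable from Depot: {Depot, r1, r2, r5}.
Min-cut edges: Depot→r3 (3), r5→Port (9); capacity 3 + 9 = 12.
This cut is saturated, so no flow can exceed 12.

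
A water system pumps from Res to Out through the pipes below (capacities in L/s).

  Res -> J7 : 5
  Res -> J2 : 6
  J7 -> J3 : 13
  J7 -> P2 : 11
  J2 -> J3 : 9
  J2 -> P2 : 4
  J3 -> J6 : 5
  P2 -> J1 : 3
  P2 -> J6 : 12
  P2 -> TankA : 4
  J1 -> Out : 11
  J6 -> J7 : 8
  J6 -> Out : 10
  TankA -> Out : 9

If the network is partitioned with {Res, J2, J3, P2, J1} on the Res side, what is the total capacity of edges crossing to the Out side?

Edges leaving {Res, J2, J3, P2, J1}: Res→J7 (5), J3→J6 (5), P2→J6 (12), P2→TankA (4), J1→Out (11).
Cut capacity = 5 + 5 + 12 + 4 + 11 = 37.

37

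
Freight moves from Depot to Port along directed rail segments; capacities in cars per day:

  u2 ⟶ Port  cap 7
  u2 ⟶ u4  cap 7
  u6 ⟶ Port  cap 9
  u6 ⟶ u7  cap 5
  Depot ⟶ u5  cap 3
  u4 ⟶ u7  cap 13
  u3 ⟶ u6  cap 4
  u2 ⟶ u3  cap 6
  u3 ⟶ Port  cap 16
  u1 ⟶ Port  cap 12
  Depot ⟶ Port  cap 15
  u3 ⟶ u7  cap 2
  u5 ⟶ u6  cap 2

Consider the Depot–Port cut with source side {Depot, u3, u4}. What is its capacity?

53

Edges leaving {Depot, u3, u4}: Depot→u5 (3), Depot→Port (15), u3→u6 (4), u3→u7 (2), u3→Port (16), u4→u7 (13).
Cut capacity = 3 + 15 + 4 + 2 + 16 + 13 = 53.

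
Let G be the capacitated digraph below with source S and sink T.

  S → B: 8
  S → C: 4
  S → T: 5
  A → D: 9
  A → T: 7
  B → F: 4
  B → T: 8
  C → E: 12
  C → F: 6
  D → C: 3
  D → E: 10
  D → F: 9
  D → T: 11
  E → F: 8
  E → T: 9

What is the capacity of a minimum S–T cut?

17

Augment S→T: bottleneck 5, flow now 5.
Augment S→B→T: bottleneck 8, flow now 13.
Augment S→C→E→T: bottleneck 4, flow now 17.
No augmenting path remains; maximum flow = 17.
By max-flow min-cut, the minimum cut capacity equals the max flow.
In the residual graph, reachable from S: {S}.
Min-cut edges: S→B (8), S→C (4), S→T (5); capacity 8 + 4 + 5 = 17.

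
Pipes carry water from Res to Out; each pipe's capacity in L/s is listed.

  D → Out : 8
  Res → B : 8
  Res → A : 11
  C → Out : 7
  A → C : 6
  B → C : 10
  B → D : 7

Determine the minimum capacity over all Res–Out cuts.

14

Augment Res→A→C→Out: bottleneck 6, flow now 6.
Augment Res→B→C→Out: bottleneck 1, flow now 7.
Augment Res→B→D→Out: bottleneck 7, flow now 14.
No augmenting path remains; maximum flow = 14.
By max-flow min-cut, the minimum cut capacity equals the max flow.
In the residual graph, reachable from Res: {Res, A}.
Min-cut edges: Res→B (8), A→C (6); capacity 8 + 6 = 14.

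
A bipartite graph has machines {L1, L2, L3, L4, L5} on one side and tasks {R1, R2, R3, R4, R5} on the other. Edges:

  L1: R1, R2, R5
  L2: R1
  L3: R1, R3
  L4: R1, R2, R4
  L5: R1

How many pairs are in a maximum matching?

Unit-capacity flow: source→left, listed edges, right→sink; max matching = max flow.
Augmenting path L1→R1 (+1); matched 1.
Augmenting path L3→R3 (+1); matched 2.
Augmenting path L4→R2 (+1); matched 3.
Augmenting path L2→R1→L1→R5 (+1); matched 4.
No augmenting path remains; maximum matching = 4.
König certificate: {L1, L3, L4, R1} is a vertex cover of size 4 (every listed pair touches it), so no matching can be larger.

4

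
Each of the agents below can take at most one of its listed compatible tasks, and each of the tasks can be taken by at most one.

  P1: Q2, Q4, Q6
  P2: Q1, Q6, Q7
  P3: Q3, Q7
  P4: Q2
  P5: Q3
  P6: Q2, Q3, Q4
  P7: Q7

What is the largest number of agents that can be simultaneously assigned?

6

Unit-capacity flow: source→left, listed edges, right→sink; max matching = max flow.
Augmenting path P1→Q2 (+1); matched 1.
Augmenting path P2→Q1 (+1); matched 2.
Augmenting path P3→Q3 (+1); matched 3.
Augmenting path P6→Q4 (+1); matched 4.
Augmenting path P7→Q7 (+1); matched 5.
Augmenting path P4→Q2→P1→Q6 (+1); matched 6.
No augmenting path remains; maximum matching = 6.
König certificate: {P1, P2, P4, P6, Q3, Q7} is a vertex cover of size 6 (every listed pair touches it), so no matching can be larger.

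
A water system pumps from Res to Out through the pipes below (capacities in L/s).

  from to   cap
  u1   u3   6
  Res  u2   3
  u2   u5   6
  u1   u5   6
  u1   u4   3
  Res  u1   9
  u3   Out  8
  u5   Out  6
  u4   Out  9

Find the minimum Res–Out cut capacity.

Augment Res→u1→u3→Out: bottleneck 6, flow now 6.
Augment Res→u1→u4→Out: bottleneck 3, flow now 9.
Augment Res→u2→u5→Out: bottleneck 3, flow now 12.
No augmenting path remains; maximum flow = 12.
By max-flow min-cut, the minimum cut capacity equals the max flow.
In the residual graph, reachable from Res: {Res}.
Min-cut edges: Res→u1 (9), Res→u2 (3); capacity 9 + 3 = 12.

12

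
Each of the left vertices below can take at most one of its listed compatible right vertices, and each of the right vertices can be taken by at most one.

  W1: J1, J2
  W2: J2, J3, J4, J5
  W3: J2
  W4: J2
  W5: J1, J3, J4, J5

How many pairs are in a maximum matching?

4

Unit-capacity flow: source→left, listed edges, right→sink; max matching = max flow.
Augmenting path W1→J1 (+1); matched 1.
Augmenting path W2→J2 (+1); matched 2.
Augmenting path W5→J3 (+1); matched 3.
Augmenting path W3→J2→W2→J4 (+1); matched 4.
No augmenting path remains; maximum matching = 4.
König certificate: {W1, W2, W5, J2} is a vertex cover of size 4 (every listed pair touches it), so no matching can be larger.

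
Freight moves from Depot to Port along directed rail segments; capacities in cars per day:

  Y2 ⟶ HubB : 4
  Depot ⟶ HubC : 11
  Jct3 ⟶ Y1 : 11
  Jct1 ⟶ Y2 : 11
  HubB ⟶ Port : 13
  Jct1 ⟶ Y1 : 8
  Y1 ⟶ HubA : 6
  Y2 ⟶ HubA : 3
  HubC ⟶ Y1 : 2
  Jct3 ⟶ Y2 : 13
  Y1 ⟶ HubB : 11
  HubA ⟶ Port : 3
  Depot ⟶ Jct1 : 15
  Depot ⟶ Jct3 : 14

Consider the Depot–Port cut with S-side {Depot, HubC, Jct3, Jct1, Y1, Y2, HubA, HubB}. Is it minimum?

Yes — it is a minimum cut (capacity 16).

Given cut capacity: 3 + 13 = 16.
Augment Depot→HubC→Y1→HubA→Port: bottleneck 2, flow now 2.
Augment Depot→Jct3→Y1→HubA→Port: bottleneck 1, flow now 3.
Augment Depot→Jct3→Y1→HubB→Port: bottleneck 10, flow now 13.
Augment Depot→Jct3→Y2→HubB→Port: bottleneck 3, flow now 16.
No augmenting path remains; maximum flow = 16.
Cut capacity 16 equals the max flow, so it is a minimum cut.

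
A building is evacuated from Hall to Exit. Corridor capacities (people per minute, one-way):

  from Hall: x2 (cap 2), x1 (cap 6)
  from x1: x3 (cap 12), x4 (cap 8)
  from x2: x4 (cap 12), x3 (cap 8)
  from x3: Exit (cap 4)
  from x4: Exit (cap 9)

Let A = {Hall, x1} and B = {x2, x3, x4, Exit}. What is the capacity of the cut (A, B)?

22

Edges leaving {Hall, x1}: Hall→x2 (2), x1→x3 (12), x1→x4 (8).
Cut capacity = 2 + 12 + 8 = 22.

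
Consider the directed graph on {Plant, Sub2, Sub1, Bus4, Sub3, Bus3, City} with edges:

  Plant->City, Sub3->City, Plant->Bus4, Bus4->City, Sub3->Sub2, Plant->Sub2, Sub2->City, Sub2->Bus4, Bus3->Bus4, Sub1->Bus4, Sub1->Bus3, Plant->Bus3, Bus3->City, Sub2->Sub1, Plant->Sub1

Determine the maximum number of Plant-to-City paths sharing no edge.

4

Assign every edge capacity 1; by Menger, the answer equals the max flow.
Path Plant→City (+1); total 1.
Path Plant→Sub2→City (+1); total 2.
Path Plant→Bus4→City (+1); total 3.
Path Plant→Bus3→City (+1); total 4.
No residual Plant→City path; max flow = 4.
Certifying cut of size 4: {Bus3→City, Bus4→City, Plant→City, Plant→Sub2}.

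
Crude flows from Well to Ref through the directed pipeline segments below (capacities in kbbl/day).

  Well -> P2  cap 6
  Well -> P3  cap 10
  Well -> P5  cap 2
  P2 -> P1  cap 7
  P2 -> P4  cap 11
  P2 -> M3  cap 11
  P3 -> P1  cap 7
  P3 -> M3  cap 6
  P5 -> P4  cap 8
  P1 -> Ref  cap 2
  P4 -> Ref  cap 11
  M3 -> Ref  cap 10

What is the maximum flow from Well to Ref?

16

Augment Well→P2→P1→Ref: bottleneck 2, flow now 2.
Augment Well→P2→P4→Ref: bottleneck 4, flow now 6.
Augment Well→P3→M3→Ref: bottleneck 6, flow now 12.
Augment Well→P5→P4→Ref: bottleneck 2, flow now 14.
Augment Well→P3→P1→P2→P4→Ref: bottleneck 2, flow now 16. (uses reverse residual edge)
No augmenting path remains; maximum flow = 16.
In the residual graph, reachable from Well: {Well, P3, P1}.
Min-cut edges: Well→P2 (6), Well→P5 (2), P3→M3 (6), P1→Ref (2); capacity 6 + 2 + 6 + 2 = 16.
This cut is saturated, so no flow can exceed 16.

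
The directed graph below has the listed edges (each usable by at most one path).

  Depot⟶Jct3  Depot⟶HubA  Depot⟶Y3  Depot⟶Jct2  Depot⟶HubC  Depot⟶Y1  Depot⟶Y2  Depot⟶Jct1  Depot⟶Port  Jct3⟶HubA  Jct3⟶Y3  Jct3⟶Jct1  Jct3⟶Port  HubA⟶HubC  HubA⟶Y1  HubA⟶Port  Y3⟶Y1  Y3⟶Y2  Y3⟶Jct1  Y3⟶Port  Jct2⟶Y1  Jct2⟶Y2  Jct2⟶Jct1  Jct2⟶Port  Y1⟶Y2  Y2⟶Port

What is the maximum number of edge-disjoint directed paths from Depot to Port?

Assign every edge capacity 1; by Menger, the answer equals the max flow.
Path Depot→Port (+1); total 1.
Path Depot→Jct3→Port (+1); total 2.
Path Depot→HubA→Port (+1); total 3.
Path Depot→Y3→Port (+1); total 4.
Path Depot→Jct2→Port (+1); total 5.
Path Depot→Y2→Port (+1); total 6.
No residual Depot→Port path; max flow = 6.
Certifying cut of size 6: {Depot→HubA, Depot→Jct2, Depot→Jct3, Depot→Port, Depot→Y3, Y2→Port}.

6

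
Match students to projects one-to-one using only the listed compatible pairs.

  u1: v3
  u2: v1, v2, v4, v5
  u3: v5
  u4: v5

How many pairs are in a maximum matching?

3

Unit-capacity flow: source→left, listed edges, right→sink; max matching = max flow.
Augmenting path u1→v3 (+1); matched 1.
Augmenting path u2→v1 (+1); matched 2.
Augmenting path u3→v5 (+1); matched 3.
No augmenting path remains; maximum matching = 3.
König certificate: {u1, u2, v5} is a vertex cover of size 3 (every listed pair touches it), so no matching can be larger.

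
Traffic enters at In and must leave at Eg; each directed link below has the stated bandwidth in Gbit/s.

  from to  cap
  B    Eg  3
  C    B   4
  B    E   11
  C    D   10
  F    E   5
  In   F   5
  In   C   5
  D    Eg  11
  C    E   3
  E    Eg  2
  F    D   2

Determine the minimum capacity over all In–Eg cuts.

9

Augment In→F→E→Eg: bottleneck 2, flow now 2.
Augment In→F→D→Eg: bottleneck 2, flow now 4.
Augment In→C→B→Eg: bottleneck 3, flow now 7.
Augment In→C→D→Eg: bottleneck 2, flow now 9.
No augmenting path remains; maximum flow = 9.
By max-flow min-cut, the minimum cut capacity equals the max flow.
In the residual graph, reachable from In: {In, F, E}.
Min-cut edges: In→C (5), F→D (2), E→Eg (2); capacity 5 + 2 + 2 = 9.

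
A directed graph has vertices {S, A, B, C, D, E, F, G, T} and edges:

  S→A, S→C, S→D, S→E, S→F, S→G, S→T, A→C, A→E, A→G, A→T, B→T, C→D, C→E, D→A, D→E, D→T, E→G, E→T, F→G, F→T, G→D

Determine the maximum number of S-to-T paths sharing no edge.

Assign every edge capacity 1; by Menger, the answer equals the max flow.
Path S→T (+1); total 1.
Path S→A→T (+1); total 2.
Path S→D→T (+1); total 3.
Path S→E→T (+1); total 4.
Path S→F→T (+1); total 5.
No residual S→T path; max flow = 5.
Certifying cut of size 5: {A→T, D→T, E→T, S→F, S→T}.

5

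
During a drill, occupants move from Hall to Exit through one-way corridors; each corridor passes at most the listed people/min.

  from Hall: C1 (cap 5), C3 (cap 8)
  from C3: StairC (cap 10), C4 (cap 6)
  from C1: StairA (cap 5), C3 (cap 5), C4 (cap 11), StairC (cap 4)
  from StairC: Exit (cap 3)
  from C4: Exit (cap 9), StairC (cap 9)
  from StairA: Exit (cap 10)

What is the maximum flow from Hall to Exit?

Augment Hall→C3→StairC→Exit: bottleneck 3, flow now 3.
Augment Hall→C3→C4→Exit: bottleneck 5, flow now 8.
Augment Hall→C1→C4→Exit: bottleneck 4, flow now 12.
Augment Hall→C1→StairA→Exit: bottleneck 1, flow now 13.
No augmenting path remains; maximum flow = 13.
In the residual graph, reachable from Hall: {Hall}.
Min-cut edges: Hall→C3 (8), Hall→C1 (5); capacity 8 + 5 = 13.
This cut is saturated, so no flow can exceed 13.

13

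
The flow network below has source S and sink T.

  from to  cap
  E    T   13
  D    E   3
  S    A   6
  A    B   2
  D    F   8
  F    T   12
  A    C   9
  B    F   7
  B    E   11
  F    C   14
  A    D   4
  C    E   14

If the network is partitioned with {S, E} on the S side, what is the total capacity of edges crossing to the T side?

19

Edges leaving {S, E}: S→A (6), E→T (13).
Cut capacity = 6 + 13 = 19.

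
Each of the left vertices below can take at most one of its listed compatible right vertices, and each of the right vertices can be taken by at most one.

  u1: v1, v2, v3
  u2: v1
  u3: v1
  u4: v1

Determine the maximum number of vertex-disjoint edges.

Unit-capacity flow: source→left, listed edges, right→sink; max matching = max flow.
Augmenting path u1→v1 (+1); matched 1.
Augmenting path u2→v1→u1→v2 (+1); matched 2.
No augmenting path remains; maximum matching = 2.
König certificate: {u1, v1} is a vertex cover of size 2 (every listed pair touches it), so no matching can be larger.

2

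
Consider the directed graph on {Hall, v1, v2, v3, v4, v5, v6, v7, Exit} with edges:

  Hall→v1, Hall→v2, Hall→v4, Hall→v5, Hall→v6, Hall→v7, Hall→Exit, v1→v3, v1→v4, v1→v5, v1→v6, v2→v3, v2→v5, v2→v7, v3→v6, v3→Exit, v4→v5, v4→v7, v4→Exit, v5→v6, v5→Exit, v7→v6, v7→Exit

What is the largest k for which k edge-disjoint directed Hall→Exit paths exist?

Assign every edge capacity 1; by Menger, the answer equals the max flow.
Path Hall→Exit (+1); total 1.
Path Hall→v4→Exit (+1); total 2.
Path Hall→v5→Exit (+1); total 3.
Path Hall→v7→Exit (+1); total 4.
Path Hall→v1→v3→Exit (+1); total 5.
No residual Hall→Exit path; max flow = 5.
Certifying cut of size 5: {Hall→Exit, v3→Exit, v4→Exit, v5→Exit, v7→Exit}.

5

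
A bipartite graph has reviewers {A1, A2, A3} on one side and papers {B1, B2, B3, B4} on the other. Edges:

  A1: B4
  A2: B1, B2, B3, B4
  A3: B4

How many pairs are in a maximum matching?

2

Unit-capacity flow: source→left, listed edges, right→sink; max matching = max flow.
Augmenting path A1→B4 (+1); matched 1.
Augmenting path A2→B1 (+1); matched 2.
No augmenting path remains; maximum matching = 2.
König certificate: {A2, B4} is a vertex cover of size 2 (every listed pair touches it), so no matching can be larger.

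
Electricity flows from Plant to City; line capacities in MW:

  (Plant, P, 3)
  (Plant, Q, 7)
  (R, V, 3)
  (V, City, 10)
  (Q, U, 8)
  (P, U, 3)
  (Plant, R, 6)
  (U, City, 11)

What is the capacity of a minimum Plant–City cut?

Augment Plant→P→U→City: bottleneck 3, flow now 3.
Augment Plant→Q→U→City: bottleneck 7, flow now 10.
Augment Plant→R→V→City: bottleneck 3, flow now 13.
No augmenting path remains; maximum flow = 13.
By max-flow min-cut, the minimum cut capacity equals the max flow.
In the residual graph, reachable from Plant: {Plant, R}.
Min-cut edges: Plant→P (3), Plant→Q (7), R→V (3); capacity 3 + 7 + 3 = 13.

13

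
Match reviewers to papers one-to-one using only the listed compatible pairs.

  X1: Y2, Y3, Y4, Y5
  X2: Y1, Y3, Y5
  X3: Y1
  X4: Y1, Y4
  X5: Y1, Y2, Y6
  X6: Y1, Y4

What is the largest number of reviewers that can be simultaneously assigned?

Unit-capacity flow: source→left, listed edges, right→sink; max matching = max flow.
Augmenting path X1→Y2 (+1); matched 1.
Augmenting path X2→Y1 (+1); matched 2.
Augmenting path X4→Y4 (+1); matched 3.
Augmenting path X5→Y6 (+1); matched 4.
Augmenting path X3→Y1→X2→Y3 (+1); matched 5.
No augmenting path remains; maximum matching = 5.
König certificate: {X1, X2, X5, Y1, Y4} is a vertex cover of size 5 (every listed pair touches it), so no matching can be larger.

5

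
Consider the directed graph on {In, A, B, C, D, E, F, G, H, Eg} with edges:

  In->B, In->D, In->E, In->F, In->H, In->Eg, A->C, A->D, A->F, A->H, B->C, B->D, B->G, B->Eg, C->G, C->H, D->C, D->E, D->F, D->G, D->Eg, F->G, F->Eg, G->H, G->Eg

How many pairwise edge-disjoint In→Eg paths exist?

Assign every edge capacity 1; by Menger, the answer equals the max flow.
Path In→Eg (+1); total 1.
Path In→B→Eg (+1); total 2.
Path In→D→Eg (+1); total 3.
Path In→F→Eg (+1); total 4.
No residual In→Eg path; max flow = 4.
Certifying cut of size 4: {In→B, In→D, In→Eg, In→F}.

4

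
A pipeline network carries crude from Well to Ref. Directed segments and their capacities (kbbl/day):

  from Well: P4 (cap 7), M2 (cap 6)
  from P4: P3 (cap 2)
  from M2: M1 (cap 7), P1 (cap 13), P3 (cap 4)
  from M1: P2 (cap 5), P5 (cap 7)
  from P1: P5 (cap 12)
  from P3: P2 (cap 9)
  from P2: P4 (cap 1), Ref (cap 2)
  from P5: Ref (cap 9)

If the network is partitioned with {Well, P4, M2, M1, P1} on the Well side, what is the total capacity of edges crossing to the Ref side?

30

Edges leaving {Well, P4, M2, M1, P1}: P4→P3 (2), M2→P3 (4), M1→P2 (5), M1→P5 (7), P1→P5 (12).
Cut capacity = 2 + 4 + 5 + 7 + 12 = 30.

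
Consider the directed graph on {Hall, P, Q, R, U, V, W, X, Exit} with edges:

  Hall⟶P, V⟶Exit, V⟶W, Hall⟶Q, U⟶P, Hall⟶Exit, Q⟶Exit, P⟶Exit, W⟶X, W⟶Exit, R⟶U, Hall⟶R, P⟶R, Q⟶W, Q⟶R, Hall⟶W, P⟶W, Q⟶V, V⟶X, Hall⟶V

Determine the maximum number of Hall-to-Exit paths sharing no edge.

Assign every edge capacity 1; by Menger, the answer equals the max flow.
Path Hall→Exit (+1); total 1.
Path Hall→P→Exit (+1); total 2.
Path Hall→Q→Exit (+1); total 3.
Path Hall→V→Exit (+1); total 4.
Path Hall→W→Exit (+1); total 5.
No residual Hall→Exit path; max flow = 5.
Certifying cut of size 5: {Hall→Exit, Hall→Q, Hall→V, P→Exit, W→Exit}.

5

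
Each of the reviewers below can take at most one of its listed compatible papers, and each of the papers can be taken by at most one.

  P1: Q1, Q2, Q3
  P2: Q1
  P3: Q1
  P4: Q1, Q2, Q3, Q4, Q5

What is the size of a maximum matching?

Unit-capacity flow: source→left, listed edges, right→sink; max matching = max flow.
Augmenting path P1→Q1 (+1); matched 1.
Augmenting path P4→Q2 (+1); matched 2.
Augmenting path P2→Q1→P1→Q3 (+1); matched 3.
No augmenting path remains; maximum matching = 3.
König certificate: {P1, P4, Q1} is a vertex cover of size 3 (every listed pair touches it), so no matching can be larger.

3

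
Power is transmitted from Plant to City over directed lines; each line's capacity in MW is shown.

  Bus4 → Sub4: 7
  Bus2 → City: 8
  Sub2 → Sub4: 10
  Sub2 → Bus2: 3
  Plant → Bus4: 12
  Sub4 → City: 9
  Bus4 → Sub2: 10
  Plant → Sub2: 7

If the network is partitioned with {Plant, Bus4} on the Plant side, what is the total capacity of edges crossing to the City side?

24

Edges leaving {Plant, Bus4}: Plant→Sub2 (7), Bus4→Sub2 (10), Bus4→Sub4 (7).
Cut capacity = 7 + 10 + 7 = 24.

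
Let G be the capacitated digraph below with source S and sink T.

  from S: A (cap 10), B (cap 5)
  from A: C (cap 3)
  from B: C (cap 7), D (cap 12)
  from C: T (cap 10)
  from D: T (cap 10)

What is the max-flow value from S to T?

8

Augment S→A→C→T: bottleneck 3, flow now 3.
Augment S→B→C→T: bottleneck 5, flow now 8.
No augmenting path remains; maximum flow = 8.
In the residual graph, reachable from S: {S, A}.
Min-cut edges: S→B (5), A→C (3); capacity 5 + 3 = 8.
This cut is saturated, so no flow can exceed 8.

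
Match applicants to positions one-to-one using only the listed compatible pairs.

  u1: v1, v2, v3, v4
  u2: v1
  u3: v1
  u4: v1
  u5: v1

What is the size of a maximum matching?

Unit-capacity flow: source→left, listed edges, right→sink; max matching = max flow.
Augmenting path u1→v1 (+1); matched 1.
Augmenting path u2→v1→u1→v2 (+1); matched 2.
No augmenting path remains; maximum matching = 2.
König certificate: {u1, v1} is a vertex cover of size 2 (every listed pair touches it), so no matching can be larger.

2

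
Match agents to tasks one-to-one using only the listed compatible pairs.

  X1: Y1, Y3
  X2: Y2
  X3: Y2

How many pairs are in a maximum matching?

2

Unit-capacity flow: source→left, listed edges, right→sink; max matching = max flow.
Augmenting path X1→Y1 (+1); matched 1.
Augmenting path X2→Y2 (+1); matched 2.
No augmenting path remains; maximum matching = 2.
König certificate: {X1, Y2} is a vertex cover of size 2 (every listed pair touches it), so no matching can be larger.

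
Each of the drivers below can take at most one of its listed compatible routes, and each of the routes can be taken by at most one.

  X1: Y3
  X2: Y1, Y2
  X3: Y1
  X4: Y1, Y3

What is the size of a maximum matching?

3

Unit-capacity flow: source→left, listed edges, right→sink; max matching = max flow.
Augmenting path X1→Y3 (+1); matched 1.
Augmenting path X2→Y1 (+1); matched 2.
Augmenting path X3→Y1→X2→Y2 (+1); matched 3.
No augmenting path remains; maximum matching = 3.
König certificate: {X2, Y1, Y3} is a vertex cover of size 3 (every listed pair touches it), so no matching can be larger.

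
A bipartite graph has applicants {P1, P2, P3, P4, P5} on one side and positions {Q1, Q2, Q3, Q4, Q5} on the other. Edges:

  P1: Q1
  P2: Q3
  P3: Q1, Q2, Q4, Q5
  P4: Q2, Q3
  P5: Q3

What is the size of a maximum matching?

Unit-capacity flow: source→left, listed edges, right→sink; max matching = max flow.
Augmenting path P1→Q1 (+1); matched 1.
Augmenting path P2→Q3 (+1); matched 2.
Augmenting path P3→Q2 (+1); matched 3.
Augmenting path P4→Q2→P3→Q4 (+1); matched 4.
No augmenting path remains; maximum matching = 4.
König certificate: {P1, P3, P4, Q3} is a vertex cover of size 4 (every listed pair touches it), so no matching can be larger.

4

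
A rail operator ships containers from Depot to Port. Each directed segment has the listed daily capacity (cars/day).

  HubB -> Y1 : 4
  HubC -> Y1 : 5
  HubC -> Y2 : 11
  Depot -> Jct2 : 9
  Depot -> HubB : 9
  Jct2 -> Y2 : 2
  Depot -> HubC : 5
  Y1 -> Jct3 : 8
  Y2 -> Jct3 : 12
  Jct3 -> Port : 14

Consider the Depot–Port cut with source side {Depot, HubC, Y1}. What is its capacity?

37

Edges leaving {Depot, HubC, Y1}: Depot→Jct2 (9), Depot→HubB (9), HubC→Y2 (11), Y1→Jct3 (8).
Cut capacity = 9 + 9 + 11 + 8 = 37.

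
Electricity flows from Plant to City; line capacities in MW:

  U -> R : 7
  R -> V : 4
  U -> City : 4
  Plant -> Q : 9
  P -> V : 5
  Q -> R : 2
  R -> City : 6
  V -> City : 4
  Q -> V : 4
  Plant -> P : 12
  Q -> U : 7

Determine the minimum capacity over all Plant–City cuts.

Augment Plant→P→V→City: bottleneck 4, flow now 4.
Augment Plant→Q→R→City: bottleneck 2, flow now 6.
Augment Plant→Q→U→City: bottleneck 4, flow now 10.
Augment Plant→Q→U→R→City: bottleneck 3, flow now 13.
No augmenting path remains; maximum flow = 13.
By max-flow min-cut, the minimum cut capacity equals the max flow.
In the residual graph, reachable from Plant: {Plant, P, V}.
Min-cut edges: Plant→Q (9), V→City (4); capacity 9 + 4 = 13.

13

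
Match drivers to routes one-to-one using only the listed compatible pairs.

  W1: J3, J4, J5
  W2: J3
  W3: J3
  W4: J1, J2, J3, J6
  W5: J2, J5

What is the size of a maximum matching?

4

Unit-capacity flow: source→left, listed edges, right→sink; max matching = max flow.
Augmenting path W1→J3 (+1); matched 1.
Augmenting path W4→J1 (+1); matched 2.
Augmenting path W5→J2 (+1); matched 3.
Augmenting path W2→J3→W1→J4 (+1); matched 4.
No augmenting path remains; maximum matching = 4.
König certificate: {W1, W4, W5, J3} is a vertex cover of size 4 (every listed pair touches it), so no matching can be larger.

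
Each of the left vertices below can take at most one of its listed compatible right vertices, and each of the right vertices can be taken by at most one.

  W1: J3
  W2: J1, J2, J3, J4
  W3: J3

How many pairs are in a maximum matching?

Unit-capacity flow: source→left, listed edges, right→sink; max matching = max flow.
Augmenting path W1→J3 (+1); matched 1.
Augmenting path W2→J1 (+1); matched 2.
No augmenting path remains; maximum matching = 2.
König certificate: {W2, J3} is a vertex cover of size 2 (every listed pair touches it), so no matching can be larger.

2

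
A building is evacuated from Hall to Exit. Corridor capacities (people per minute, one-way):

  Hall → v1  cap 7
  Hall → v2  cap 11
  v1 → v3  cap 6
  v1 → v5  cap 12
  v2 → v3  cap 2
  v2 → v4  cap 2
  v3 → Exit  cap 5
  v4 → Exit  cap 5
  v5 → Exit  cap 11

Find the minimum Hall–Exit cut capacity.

11

Augment Hall→v1→v3→Exit: bottleneck 5, flow now 5.
Augment Hall→v1→v5→Exit: bottleneck 2, flow now 7.
Augment Hall→v2→v4→Exit: bottleneck 2, flow now 9.
Augment Hall→v2→v3→v1→v5→Exit: bottleneck 2, flow now 11. (uses reverse residual edge)
No augmenting path remains; maximum flow = 11.
By max-flow min-cut, the minimum cut capacity equals the max flow.
In the residual graph, reachable from Hall: {Hall, v2}.
Min-cut edges: Hall→v1 (7), v2→v3 (2), v2→v4 (2); capacity 7 + 2 + 2 = 11.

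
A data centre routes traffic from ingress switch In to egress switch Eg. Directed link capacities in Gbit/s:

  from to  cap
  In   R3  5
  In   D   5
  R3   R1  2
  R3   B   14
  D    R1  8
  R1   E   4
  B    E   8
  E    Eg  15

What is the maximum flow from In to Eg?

9

Augment In→R3→R1→E→Eg: bottleneck 2, flow now 2.
Augment In→R3→B→E→Eg: bottleneck 3, flow now 5.
Augment In→D→R1→E→Eg: bottleneck 2, flow now 7.
Augment In→D→R1→R3→B→E→Eg: bottleneck 2, flow now 9. (uses reverse residual edge)
No augmenting path remains; maximum flow = 9.
In the residual graph, reachable from In: {In, D, R1}.
Min-cut edges: In→R3 (5), R1→E (4); capacity 5 + 4 = 9.
This cut is saturated, so no flow can exceed 9.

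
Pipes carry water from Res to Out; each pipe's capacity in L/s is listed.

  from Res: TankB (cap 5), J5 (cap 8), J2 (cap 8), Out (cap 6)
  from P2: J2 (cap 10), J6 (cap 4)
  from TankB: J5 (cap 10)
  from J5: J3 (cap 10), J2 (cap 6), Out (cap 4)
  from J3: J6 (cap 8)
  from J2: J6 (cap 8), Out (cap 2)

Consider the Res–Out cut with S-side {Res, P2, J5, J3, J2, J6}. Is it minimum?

No — its capacity is 17, but the minimum cut has capacity 12.

Given cut capacity: 5 + 6 + 4 + 2 = 17.
Augment Res→Out: bottleneck 6, flow now 6.
Augment Res→J5→Out: bottleneck 4, flow now 10.
Augment Res→J2→Out: bottleneck 2, flow now 12.
No augmenting path remains; maximum flow = 12.
In the residual graph, reachable from Res: {Res, TankB, J5, J3, J2, J6}.
Min-cut edges: Res→Out (6), J5→Out (4), J2→Out (2); capacity 6 + 4 + 2 = 12.
Cut capacity 17 exceeds the max flow 12, so it is not minimum.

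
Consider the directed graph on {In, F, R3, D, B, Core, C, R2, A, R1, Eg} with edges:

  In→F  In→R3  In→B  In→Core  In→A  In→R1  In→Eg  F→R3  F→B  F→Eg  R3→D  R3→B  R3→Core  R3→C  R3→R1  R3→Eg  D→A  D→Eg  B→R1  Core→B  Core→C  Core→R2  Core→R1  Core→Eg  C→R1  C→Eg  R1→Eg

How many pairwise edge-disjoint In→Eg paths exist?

Assign every edge capacity 1; by Menger, the answer equals the max flow.
Path In→Eg (+1); total 1.
Path In→F→Eg (+1); total 2.
Path In→R3→Eg (+1); total 3.
Path In→Core→Eg (+1); total 4.
Path In→R1→Eg (+1); total 5.
No residual In→Eg path; max flow = 5.
Certifying cut of size 5: {In→Core, In→Eg, In→F, In→R3, R1→Eg}.

5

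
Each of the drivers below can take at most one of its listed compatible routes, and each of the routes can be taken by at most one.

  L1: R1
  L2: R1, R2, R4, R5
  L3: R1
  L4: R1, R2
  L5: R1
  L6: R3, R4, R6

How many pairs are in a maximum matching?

Unit-capacity flow: source→left, listed edges, right→sink; max matching = max flow.
Augmenting path L1→R1 (+1); matched 1.
Augmenting path L2→R2 (+1); matched 2.
Augmenting path L6→R3 (+1); matched 3.
Augmenting path L4→R2→L2→R4 (+1); matched 4.
No augmenting path remains; maximum matching = 4.
König certificate: {L2, L4, L6, R1} is a vertex cover of size 4 (every listed pair touches it), so no matching can be larger.

4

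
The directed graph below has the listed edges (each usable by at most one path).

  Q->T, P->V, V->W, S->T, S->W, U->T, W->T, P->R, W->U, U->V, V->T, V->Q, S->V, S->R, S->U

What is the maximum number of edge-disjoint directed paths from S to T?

Assign every edge capacity 1; by Menger, the answer equals the max flow.
Path S→T (+1); total 1.
Path S→U→T (+1); total 2.
Path S→V→T (+1); total 3.
Path S→W→T (+1); total 4.
No residual S→T path; max flow = 4.
Certifying cut of size 4: {S→T, S→U, S→V, S→W}.

4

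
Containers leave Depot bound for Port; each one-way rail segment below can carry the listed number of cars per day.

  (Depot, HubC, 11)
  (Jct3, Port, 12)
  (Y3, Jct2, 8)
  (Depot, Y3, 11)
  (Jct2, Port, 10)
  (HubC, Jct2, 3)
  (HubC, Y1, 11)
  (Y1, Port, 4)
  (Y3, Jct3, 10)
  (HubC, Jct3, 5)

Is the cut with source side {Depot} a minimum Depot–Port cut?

Given cut capacity: 11 + 11 = 22.
Augment Depot→Y3→Jct3→Port: bottleneck 10, flow now 10.
Augment Depot→Y3→Jct2→Port: bottleneck 1, flow now 11.
Augment Depot→HubC→Jct3→Port: bottleneck 2, flow now 13.
Augment Depot→HubC→Jct2→Port: bottleneck 3, flow now 16.
Augment Depot→HubC→Y1→Port: bottleneck 4, flow now 20.
Augment Depot→HubC→Jct3→Y3→Jct2→Port: bottleneck 2, flow now 22. (uses reverse residual edge)
No augmenting path remains; maximum flow = 22.
Cut capacity 22 equals the max flow, so it is a minimum cut.

Yes — it is a minimum cut (capacity 22).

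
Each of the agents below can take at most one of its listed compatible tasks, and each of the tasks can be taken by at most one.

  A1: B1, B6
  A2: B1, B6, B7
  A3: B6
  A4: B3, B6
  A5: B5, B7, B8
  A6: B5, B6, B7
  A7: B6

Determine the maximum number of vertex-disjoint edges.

Unit-capacity flow: source→left, listed edges, right→sink; max matching = max flow.
Augmenting path A1→B1 (+1); matched 1.
Augmenting path A2→B6 (+1); matched 2.
Augmenting path A4→B3 (+1); matched 3.
Augmenting path A5→B5 (+1); matched 4.
Augmenting path A6→B7 (+1); matched 5.
Augmenting path A3→B6→A2→B7→A6→B5→A5→B8 (+1); matched 6.
No augmenting path remains; maximum matching = 6.
König certificate: {A1, A2, A4, A5, A6, B6} is a vertex cover of size 6 (every listed pair touches it), so no matching can be larger.

6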